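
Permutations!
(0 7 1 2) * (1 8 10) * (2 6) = (0 7 8 10 1 6 2) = [7, 6, 0, 3, 4, 5, 2, 8, 10, 9, 1]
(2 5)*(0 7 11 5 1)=[7, 0, 1, 3, 4, 2, 6, 11, 8, 9, 10, 5]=(0 7 11 5 2 1)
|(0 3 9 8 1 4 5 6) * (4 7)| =|(0 3 9 8 1 7 4 5 6)| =9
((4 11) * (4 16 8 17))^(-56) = ((4 11 16 8 17))^(-56) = (4 17 8 16 11)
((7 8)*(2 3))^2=(8)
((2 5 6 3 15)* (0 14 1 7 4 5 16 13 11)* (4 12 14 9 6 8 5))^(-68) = ((0 9 6 3 15 2 16 13 11)(1 7 12 14)(5 8))^(-68) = (0 15 11 3 13 6 16 9 2)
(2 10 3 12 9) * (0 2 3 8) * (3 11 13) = [2, 1, 10, 12, 4, 5, 6, 7, 0, 11, 8, 13, 9, 3] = (0 2 10 8)(3 12 9 11 13)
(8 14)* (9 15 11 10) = [0, 1, 2, 3, 4, 5, 6, 7, 14, 15, 9, 10, 12, 13, 8, 11] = (8 14)(9 15 11 10)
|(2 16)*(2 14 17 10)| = |(2 16 14 17 10)| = 5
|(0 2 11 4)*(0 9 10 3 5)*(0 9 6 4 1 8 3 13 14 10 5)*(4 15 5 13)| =24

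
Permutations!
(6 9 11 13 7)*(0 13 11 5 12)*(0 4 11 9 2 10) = (0 13 7 6 2 10)(4 11 9 5 12) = [13, 1, 10, 3, 11, 12, 2, 6, 8, 5, 0, 9, 4, 7]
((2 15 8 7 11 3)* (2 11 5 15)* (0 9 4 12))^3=((0 9 4 12)(3 11)(5 15 8 7))^3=(0 12 4 9)(3 11)(5 7 8 15)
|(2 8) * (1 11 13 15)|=|(1 11 13 15)(2 8)|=4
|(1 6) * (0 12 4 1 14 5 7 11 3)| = |(0 12 4 1 6 14 5 7 11 3)| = 10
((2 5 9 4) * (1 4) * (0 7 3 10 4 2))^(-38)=(0 3 4 7 10)(1 5)(2 9)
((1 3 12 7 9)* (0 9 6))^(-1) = ((0 9 1 3 12 7 6))^(-1) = (0 6 7 12 3 1 9)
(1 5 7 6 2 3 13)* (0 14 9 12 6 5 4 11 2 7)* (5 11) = (0 14 9 12 6 7 11 2 3 13 1 4 5) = [14, 4, 3, 13, 5, 0, 7, 11, 8, 12, 10, 2, 6, 1, 9]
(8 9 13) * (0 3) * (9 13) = (0 3)(8 13) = [3, 1, 2, 0, 4, 5, 6, 7, 13, 9, 10, 11, 12, 8]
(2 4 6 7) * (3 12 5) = [0, 1, 4, 12, 6, 3, 7, 2, 8, 9, 10, 11, 5] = (2 4 6 7)(3 12 5)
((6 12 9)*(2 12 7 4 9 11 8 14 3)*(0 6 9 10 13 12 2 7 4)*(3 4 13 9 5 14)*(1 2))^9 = ((0 6 13 12 11 8 3 7)(1 2)(4 10 9 5 14))^9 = (0 6 13 12 11 8 3 7)(1 2)(4 14 5 9 10)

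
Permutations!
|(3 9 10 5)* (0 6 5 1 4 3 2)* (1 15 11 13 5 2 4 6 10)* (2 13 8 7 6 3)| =33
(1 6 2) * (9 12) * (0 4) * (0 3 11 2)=(0 4 3 11 2 1 6)(9 12)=[4, 6, 1, 11, 3, 5, 0, 7, 8, 12, 10, 2, 9]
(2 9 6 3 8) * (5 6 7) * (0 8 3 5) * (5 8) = [5, 1, 9, 3, 4, 6, 8, 0, 2, 7] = (0 5 6 8 2 9 7)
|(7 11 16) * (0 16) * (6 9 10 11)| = 7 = |(0 16 7 6 9 10 11)|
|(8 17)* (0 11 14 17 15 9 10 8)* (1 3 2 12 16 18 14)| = 20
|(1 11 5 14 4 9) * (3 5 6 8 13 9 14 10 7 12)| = 30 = |(1 11 6 8 13 9)(3 5 10 7 12)(4 14)|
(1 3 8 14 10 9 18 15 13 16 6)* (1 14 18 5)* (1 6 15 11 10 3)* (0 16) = (0 16 15 13)(3 8 18 11 10 9 5 6 14) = [16, 1, 2, 8, 4, 6, 14, 7, 18, 5, 9, 10, 12, 0, 3, 13, 15, 17, 11]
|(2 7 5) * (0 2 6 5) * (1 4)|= |(0 2 7)(1 4)(5 6)|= 6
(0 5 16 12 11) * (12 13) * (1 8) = [5, 8, 2, 3, 4, 16, 6, 7, 1, 9, 10, 0, 11, 12, 14, 15, 13] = (0 5 16 13 12 11)(1 8)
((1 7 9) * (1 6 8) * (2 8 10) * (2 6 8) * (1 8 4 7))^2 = ((4 7 9)(6 10))^2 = (10)(4 9 7)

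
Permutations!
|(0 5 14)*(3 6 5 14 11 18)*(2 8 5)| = 14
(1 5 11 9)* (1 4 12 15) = (1 5 11 9 4 12 15) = [0, 5, 2, 3, 12, 11, 6, 7, 8, 4, 10, 9, 15, 13, 14, 1]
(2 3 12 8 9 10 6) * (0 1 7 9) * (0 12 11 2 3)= [1, 7, 0, 11, 4, 5, 3, 9, 12, 10, 6, 2, 8]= (0 1 7 9 10 6 3 11 2)(8 12)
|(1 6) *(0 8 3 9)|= 4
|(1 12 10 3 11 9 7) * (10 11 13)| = |(1 12 11 9 7)(3 13 10)| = 15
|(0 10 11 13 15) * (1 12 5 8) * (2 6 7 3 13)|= 36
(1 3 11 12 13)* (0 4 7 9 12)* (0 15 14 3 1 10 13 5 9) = (0 4 7)(3 11 15 14)(5 9 12)(10 13) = [4, 1, 2, 11, 7, 9, 6, 0, 8, 12, 13, 15, 5, 10, 3, 14]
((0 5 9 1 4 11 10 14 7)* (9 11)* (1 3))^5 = ((0 5 11 10 14 7)(1 4 9 3))^5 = (0 7 14 10 11 5)(1 4 9 3)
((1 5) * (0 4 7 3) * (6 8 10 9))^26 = (0 7)(3 4)(6 10)(8 9)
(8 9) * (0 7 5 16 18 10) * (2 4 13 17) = (0 7 5 16 18 10)(2 4 13 17)(8 9) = [7, 1, 4, 3, 13, 16, 6, 5, 9, 8, 0, 11, 12, 17, 14, 15, 18, 2, 10]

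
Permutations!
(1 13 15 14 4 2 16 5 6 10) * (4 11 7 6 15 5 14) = [0, 13, 16, 3, 2, 15, 10, 6, 8, 9, 1, 7, 12, 5, 11, 4, 14] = (1 13 5 15 4 2 16 14 11 7 6 10)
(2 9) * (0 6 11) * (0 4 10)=[6, 1, 9, 3, 10, 5, 11, 7, 8, 2, 0, 4]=(0 6 11 4 10)(2 9)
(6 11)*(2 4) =(2 4)(6 11) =[0, 1, 4, 3, 2, 5, 11, 7, 8, 9, 10, 6]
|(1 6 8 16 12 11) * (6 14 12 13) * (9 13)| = |(1 14 12 11)(6 8 16 9 13)| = 20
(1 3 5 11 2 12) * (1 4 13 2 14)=(1 3 5 11 14)(2 12 4 13)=[0, 3, 12, 5, 13, 11, 6, 7, 8, 9, 10, 14, 4, 2, 1]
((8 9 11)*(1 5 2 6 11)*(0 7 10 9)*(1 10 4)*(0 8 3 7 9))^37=((0 9 10)(1 5 2 6 11 3 7 4))^37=(0 9 10)(1 3 2 4 11 5 7 6)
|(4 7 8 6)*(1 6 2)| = 6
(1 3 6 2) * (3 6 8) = (1 6 2)(3 8) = [0, 6, 1, 8, 4, 5, 2, 7, 3]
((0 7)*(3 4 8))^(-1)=(0 7)(3 8 4)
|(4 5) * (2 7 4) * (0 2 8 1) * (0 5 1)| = |(0 2 7 4 1 5 8)| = 7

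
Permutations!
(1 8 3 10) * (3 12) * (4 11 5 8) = [0, 4, 2, 10, 11, 8, 6, 7, 12, 9, 1, 5, 3] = (1 4 11 5 8 12 3 10)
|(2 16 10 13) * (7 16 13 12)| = |(2 13)(7 16 10 12)| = 4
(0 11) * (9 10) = (0 11)(9 10) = [11, 1, 2, 3, 4, 5, 6, 7, 8, 10, 9, 0]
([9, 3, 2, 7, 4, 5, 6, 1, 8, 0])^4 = (9)(1 3 7)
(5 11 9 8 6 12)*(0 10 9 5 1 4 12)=(0 10 9 8 6)(1 4 12)(5 11)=[10, 4, 2, 3, 12, 11, 0, 7, 6, 8, 9, 5, 1]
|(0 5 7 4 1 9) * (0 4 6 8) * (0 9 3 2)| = |(0 5 7 6 8 9 4 1 3 2)| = 10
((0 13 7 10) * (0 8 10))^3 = (13)(8 10)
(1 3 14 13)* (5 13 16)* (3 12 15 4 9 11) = (1 12 15 4 9 11 3 14 16 5 13) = [0, 12, 2, 14, 9, 13, 6, 7, 8, 11, 10, 3, 15, 1, 16, 4, 5]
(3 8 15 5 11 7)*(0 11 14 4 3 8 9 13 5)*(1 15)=(0 11 7 8 1 15)(3 9 13 5 14 4)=[11, 15, 2, 9, 3, 14, 6, 8, 1, 13, 10, 7, 12, 5, 4, 0]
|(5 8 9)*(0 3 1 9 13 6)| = |(0 3 1 9 5 8 13 6)| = 8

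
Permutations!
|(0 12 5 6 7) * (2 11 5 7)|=12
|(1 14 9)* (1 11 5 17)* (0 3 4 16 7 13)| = |(0 3 4 16 7 13)(1 14 9 11 5 17)| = 6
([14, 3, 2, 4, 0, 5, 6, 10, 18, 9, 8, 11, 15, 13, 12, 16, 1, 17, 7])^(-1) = (0 4 3 1 16 15 12 14)(7 18 8 10)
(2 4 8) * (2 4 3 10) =(2 3 10)(4 8) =[0, 1, 3, 10, 8, 5, 6, 7, 4, 9, 2]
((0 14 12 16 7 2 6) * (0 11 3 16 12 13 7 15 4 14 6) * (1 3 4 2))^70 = (0 15 3 7 14 11)(1 13 4 6 2 16)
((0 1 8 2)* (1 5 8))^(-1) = ((0 5 8 2))^(-1) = (0 2 8 5)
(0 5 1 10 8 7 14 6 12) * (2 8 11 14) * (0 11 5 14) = (0 14 6 12 11)(1 10 5)(2 8 7) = [14, 10, 8, 3, 4, 1, 12, 2, 7, 9, 5, 0, 11, 13, 6]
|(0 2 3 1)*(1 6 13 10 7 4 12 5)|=11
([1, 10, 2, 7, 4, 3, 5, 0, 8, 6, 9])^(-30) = [10, 9, 2, 0, 4, 7, 3, 1, 8, 5, 6]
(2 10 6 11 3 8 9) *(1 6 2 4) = (1 6 11 3 8 9 4)(2 10) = [0, 6, 10, 8, 1, 5, 11, 7, 9, 4, 2, 3]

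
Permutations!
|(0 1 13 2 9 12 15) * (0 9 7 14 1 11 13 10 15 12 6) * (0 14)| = 30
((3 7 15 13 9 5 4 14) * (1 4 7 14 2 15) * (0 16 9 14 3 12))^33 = (0 13 4 5)(1 9 12 15)(2 7 16 14)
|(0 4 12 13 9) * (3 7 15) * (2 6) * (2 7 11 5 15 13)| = |(0 4 12 2 6 7 13 9)(3 11 5 15)| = 8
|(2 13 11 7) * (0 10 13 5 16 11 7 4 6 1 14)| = 12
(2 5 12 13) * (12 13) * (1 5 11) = [0, 5, 11, 3, 4, 13, 6, 7, 8, 9, 10, 1, 12, 2] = (1 5 13 2 11)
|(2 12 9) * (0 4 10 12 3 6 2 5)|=|(0 4 10 12 9 5)(2 3 6)|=6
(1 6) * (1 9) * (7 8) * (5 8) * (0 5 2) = [5, 6, 0, 3, 4, 8, 9, 2, 7, 1] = (0 5 8 7 2)(1 6 9)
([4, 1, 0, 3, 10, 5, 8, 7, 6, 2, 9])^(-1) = (0 2 9 10 4)(6 8)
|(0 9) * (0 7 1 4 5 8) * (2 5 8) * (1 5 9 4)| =|(0 4 8)(2 9 7 5)| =12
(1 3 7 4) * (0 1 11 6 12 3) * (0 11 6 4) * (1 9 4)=(0 9 4 6 12 3 7)(1 11)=[9, 11, 2, 7, 6, 5, 12, 0, 8, 4, 10, 1, 3]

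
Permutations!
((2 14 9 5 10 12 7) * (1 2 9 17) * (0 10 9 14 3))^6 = (0 1 7)(2 14 10)(3 17 12)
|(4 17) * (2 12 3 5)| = 4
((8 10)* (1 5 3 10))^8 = ((1 5 3 10 8))^8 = (1 10 5 8 3)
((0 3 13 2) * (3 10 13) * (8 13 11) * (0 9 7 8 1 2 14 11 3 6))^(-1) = ((0 10 3 6)(1 2 9 7 8 13 14 11))^(-1) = (0 6 3 10)(1 11 14 13 8 7 9 2)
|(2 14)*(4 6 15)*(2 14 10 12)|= |(2 10 12)(4 6 15)|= 3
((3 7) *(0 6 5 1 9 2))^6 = ((0 6 5 1 9 2)(3 7))^6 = (9)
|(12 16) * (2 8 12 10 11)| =6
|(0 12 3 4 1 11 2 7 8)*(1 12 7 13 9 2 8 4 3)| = 21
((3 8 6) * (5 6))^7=((3 8 5 6))^7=(3 6 5 8)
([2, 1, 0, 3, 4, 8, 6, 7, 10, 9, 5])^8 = [0, 1, 2, 3, 4, 10, 6, 7, 5, 9, 8]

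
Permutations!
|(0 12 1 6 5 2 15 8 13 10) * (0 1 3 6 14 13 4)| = 36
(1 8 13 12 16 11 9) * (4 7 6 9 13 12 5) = (1 8 12 16 11 13 5 4 7 6 9) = [0, 8, 2, 3, 7, 4, 9, 6, 12, 1, 10, 13, 16, 5, 14, 15, 11]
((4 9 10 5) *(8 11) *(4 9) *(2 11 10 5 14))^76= ((2 11 8 10 14)(5 9))^76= (2 11 8 10 14)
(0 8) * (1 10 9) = (0 8)(1 10 9) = [8, 10, 2, 3, 4, 5, 6, 7, 0, 1, 9]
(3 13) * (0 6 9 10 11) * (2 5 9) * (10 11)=(0 6 2 5 9 11)(3 13)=[6, 1, 5, 13, 4, 9, 2, 7, 8, 11, 10, 0, 12, 3]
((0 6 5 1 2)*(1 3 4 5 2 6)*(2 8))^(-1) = (0 2 8 6 1)(3 5 4)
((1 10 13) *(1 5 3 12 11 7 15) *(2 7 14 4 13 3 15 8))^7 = ((1 10 3 12 11 14 4 13 5 15)(2 7 8))^7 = (1 13 11 10 5 14 3 15 4 12)(2 7 8)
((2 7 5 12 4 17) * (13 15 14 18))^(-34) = (2 5 4)(7 12 17)(13 14)(15 18)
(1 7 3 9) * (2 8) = (1 7 3 9)(2 8) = [0, 7, 8, 9, 4, 5, 6, 3, 2, 1]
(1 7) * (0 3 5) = (0 3 5)(1 7) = [3, 7, 2, 5, 4, 0, 6, 1]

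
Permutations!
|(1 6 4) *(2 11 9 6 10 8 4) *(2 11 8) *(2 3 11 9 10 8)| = 6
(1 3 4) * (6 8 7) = (1 3 4)(6 8 7) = [0, 3, 2, 4, 1, 5, 8, 6, 7]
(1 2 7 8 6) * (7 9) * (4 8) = (1 2 9 7 4 8 6) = [0, 2, 9, 3, 8, 5, 1, 4, 6, 7]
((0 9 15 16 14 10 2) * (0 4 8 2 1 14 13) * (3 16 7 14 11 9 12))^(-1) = (0 13 16 3 12)(1 10 14 7 15 9 11)(2 8 4)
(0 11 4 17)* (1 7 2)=(0 11 4 17)(1 7 2)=[11, 7, 1, 3, 17, 5, 6, 2, 8, 9, 10, 4, 12, 13, 14, 15, 16, 0]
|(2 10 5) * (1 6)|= |(1 6)(2 10 5)|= 6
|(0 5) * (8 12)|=2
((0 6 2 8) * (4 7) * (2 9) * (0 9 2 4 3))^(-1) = (0 3 7 4 9 8 2 6)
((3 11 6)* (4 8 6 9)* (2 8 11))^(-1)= ((2 8 6 3)(4 11 9))^(-1)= (2 3 6 8)(4 9 11)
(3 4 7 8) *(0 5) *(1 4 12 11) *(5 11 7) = (0 11 1 4 5)(3 12 7 8) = [11, 4, 2, 12, 5, 0, 6, 8, 3, 9, 10, 1, 7]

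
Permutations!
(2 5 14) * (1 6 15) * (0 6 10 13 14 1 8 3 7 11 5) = [6, 10, 0, 7, 4, 1, 15, 11, 3, 9, 13, 5, 12, 14, 2, 8] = (0 6 15 8 3 7 11 5 1 10 13 14 2)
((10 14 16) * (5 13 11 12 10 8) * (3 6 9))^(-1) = (3 9 6)(5 8 16 14 10 12 11 13)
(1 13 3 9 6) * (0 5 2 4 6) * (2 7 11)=(0 5 7 11 2 4 6 1 13 3 9)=[5, 13, 4, 9, 6, 7, 1, 11, 8, 0, 10, 2, 12, 3]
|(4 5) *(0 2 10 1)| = |(0 2 10 1)(4 5)| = 4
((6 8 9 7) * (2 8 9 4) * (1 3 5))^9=(9)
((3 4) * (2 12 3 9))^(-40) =(12)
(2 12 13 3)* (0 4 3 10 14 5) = (0 4 3 2 12 13 10 14 5) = [4, 1, 12, 2, 3, 0, 6, 7, 8, 9, 14, 11, 13, 10, 5]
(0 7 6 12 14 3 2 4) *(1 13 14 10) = [7, 13, 4, 2, 0, 5, 12, 6, 8, 9, 1, 11, 10, 14, 3] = (0 7 6 12 10 1 13 14 3 2 4)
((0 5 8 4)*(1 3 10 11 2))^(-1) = (0 4 8 5)(1 2 11 10 3)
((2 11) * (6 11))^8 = ((2 6 11))^8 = (2 11 6)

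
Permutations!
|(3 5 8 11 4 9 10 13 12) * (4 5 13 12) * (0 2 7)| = 6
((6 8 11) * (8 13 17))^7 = (6 17 11 13 8)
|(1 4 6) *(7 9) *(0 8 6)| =10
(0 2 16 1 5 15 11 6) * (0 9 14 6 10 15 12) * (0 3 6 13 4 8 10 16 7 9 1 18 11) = (0 2 7 9 14 13 4 8 10 15)(1 5 12 3 6)(11 16 18) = [2, 5, 7, 6, 8, 12, 1, 9, 10, 14, 15, 16, 3, 4, 13, 0, 18, 17, 11]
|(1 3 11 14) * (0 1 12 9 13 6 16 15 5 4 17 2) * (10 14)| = 16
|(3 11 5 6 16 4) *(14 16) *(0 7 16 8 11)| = 5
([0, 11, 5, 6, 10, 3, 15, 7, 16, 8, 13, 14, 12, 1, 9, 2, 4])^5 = [0, 16, 2, 3, 14, 5, 6, 7, 1, 13, 9, 4, 12, 8, 10, 15, 11]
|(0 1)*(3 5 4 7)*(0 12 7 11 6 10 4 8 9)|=|(0 1 12 7 3 5 8 9)(4 11 6 10)|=8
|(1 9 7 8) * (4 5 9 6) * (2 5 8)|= 4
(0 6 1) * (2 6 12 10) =[12, 0, 6, 3, 4, 5, 1, 7, 8, 9, 2, 11, 10] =(0 12 10 2 6 1)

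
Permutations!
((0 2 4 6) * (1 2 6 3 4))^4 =(6)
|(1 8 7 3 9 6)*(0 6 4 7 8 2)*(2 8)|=20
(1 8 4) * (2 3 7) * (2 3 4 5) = (1 8 5 2 4)(3 7) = [0, 8, 4, 7, 1, 2, 6, 3, 5]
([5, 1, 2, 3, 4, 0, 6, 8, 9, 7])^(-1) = (0 5)(7 9 8)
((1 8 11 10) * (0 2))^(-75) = ((0 2)(1 8 11 10))^(-75) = (0 2)(1 8 11 10)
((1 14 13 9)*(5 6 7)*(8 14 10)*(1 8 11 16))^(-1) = (1 16 11 10)(5 7 6)(8 9 13 14)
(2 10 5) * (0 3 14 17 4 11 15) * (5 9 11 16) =(0 3 14 17 4 16 5 2 10 9 11 15) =[3, 1, 10, 14, 16, 2, 6, 7, 8, 11, 9, 15, 12, 13, 17, 0, 5, 4]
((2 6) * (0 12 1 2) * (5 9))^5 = (12)(5 9)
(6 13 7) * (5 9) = (5 9)(6 13 7) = [0, 1, 2, 3, 4, 9, 13, 6, 8, 5, 10, 11, 12, 7]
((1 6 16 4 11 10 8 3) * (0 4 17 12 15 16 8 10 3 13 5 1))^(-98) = (0 11)(1 8 5 6 13)(3 4)(12 16)(15 17)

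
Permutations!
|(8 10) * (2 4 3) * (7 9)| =6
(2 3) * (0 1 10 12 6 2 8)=[1, 10, 3, 8, 4, 5, 2, 7, 0, 9, 12, 11, 6]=(0 1 10 12 6 2 3 8)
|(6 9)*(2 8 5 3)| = |(2 8 5 3)(6 9)| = 4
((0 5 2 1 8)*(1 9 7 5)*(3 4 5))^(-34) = ((0 1 8)(2 9 7 3 4 5))^(-34) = (0 8 1)(2 7 4)(3 5 9)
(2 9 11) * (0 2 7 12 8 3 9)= (0 2)(3 9 11 7 12 8)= [2, 1, 0, 9, 4, 5, 6, 12, 3, 11, 10, 7, 8]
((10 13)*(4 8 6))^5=(4 6 8)(10 13)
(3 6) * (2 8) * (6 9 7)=(2 8)(3 9 7 6)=[0, 1, 8, 9, 4, 5, 3, 6, 2, 7]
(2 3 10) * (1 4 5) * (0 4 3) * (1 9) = [4, 3, 0, 10, 5, 9, 6, 7, 8, 1, 2] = (0 4 5 9 1 3 10 2)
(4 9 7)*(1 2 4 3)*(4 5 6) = [0, 2, 5, 1, 9, 6, 4, 3, 8, 7] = (1 2 5 6 4 9 7 3)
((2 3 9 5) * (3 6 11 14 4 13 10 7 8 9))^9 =(2 9 7 13 14 6 5 8 10 4 11)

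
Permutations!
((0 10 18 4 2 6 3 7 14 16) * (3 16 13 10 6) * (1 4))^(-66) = (1 13 3)(2 18 14)(4 10 7)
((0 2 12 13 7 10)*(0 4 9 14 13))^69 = ((0 2 12)(4 9 14 13 7 10))^69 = (4 13)(7 9)(10 14)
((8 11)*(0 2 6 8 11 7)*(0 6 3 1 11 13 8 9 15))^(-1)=(0 15 9 6 7 8 13 11 1 3 2)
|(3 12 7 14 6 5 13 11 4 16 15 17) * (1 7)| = 13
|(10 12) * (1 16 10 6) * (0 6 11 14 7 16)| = |(0 6 1)(7 16 10 12 11 14)| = 6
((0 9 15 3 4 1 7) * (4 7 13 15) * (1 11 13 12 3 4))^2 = ((0 9 1 12 3 7)(4 11 13 15))^2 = (0 1 3)(4 13)(7 9 12)(11 15)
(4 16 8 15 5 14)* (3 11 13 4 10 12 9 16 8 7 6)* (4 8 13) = (3 11 4 13 8 15 5 14 10 12 9 16 7 6) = [0, 1, 2, 11, 13, 14, 3, 6, 15, 16, 12, 4, 9, 8, 10, 5, 7]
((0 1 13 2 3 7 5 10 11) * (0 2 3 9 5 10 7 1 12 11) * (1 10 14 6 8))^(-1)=(0 10 3 13 1 8 6 14 7 5 9 2 11 12)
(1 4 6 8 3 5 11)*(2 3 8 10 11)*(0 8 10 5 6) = [8, 4, 3, 6, 0, 2, 5, 7, 10, 9, 11, 1] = (0 8 10 11 1 4)(2 3 6 5)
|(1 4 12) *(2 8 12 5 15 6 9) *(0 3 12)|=|(0 3 12 1 4 5 15 6 9 2 8)|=11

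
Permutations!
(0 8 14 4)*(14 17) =(0 8 17 14 4) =[8, 1, 2, 3, 0, 5, 6, 7, 17, 9, 10, 11, 12, 13, 4, 15, 16, 14]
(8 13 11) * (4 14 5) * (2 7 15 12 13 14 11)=(2 7 15 12 13)(4 11 8 14 5)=[0, 1, 7, 3, 11, 4, 6, 15, 14, 9, 10, 8, 13, 2, 5, 12]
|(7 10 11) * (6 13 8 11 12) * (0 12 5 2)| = |(0 12 6 13 8 11 7 10 5 2)| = 10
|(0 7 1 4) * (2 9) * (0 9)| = 6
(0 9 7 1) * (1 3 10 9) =[1, 0, 2, 10, 4, 5, 6, 3, 8, 7, 9] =(0 1)(3 10 9 7)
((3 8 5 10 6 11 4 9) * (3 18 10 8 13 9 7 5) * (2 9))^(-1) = (2 13 3 8 5 7 4 11 6 10 18 9)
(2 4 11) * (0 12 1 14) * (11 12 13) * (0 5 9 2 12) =(0 13 11 12 1 14 5 9 2 4) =[13, 14, 4, 3, 0, 9, 6, 7, 8, 2, 10, 12, 1, 11, 5]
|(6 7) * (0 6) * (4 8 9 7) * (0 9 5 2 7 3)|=|(0 6 4 8 5 2 7 9 3)|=9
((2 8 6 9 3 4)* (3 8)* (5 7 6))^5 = ((2 3 4)(5 7 6 9 8))^5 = (9)(2 4 3)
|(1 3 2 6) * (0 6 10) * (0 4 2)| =|(0 6 1 3)(2 10 4)| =12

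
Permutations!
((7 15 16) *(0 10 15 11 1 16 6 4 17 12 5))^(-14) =((0 10 15 6 4 17 12 5)(1 16 7 11))^(-14) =(0 15 4 12)(1 7)(5 10 6 17)(11 16)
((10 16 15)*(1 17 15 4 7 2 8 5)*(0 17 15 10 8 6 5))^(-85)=((0 17 10 16 4 7 2 6 5 1 15 8))^(-85)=(0 8 15 1 5 6 2 7 4 16 10 17)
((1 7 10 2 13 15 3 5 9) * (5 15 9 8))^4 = (15)(1 13 10)(2 7 9) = ((1 7 10 2 13 9)(3 15)(5 8))^4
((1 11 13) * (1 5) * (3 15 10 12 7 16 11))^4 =((1 3 15 10 12 7 16 11 13 5))^4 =(1 12 13 15 16)(3 7 5 10 11)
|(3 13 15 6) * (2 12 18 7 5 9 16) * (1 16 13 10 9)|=|(1 16 2 12 18 7 5)(3 10 9 13 15 6)|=42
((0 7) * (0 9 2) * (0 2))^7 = ((0 7 9))^7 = (0 7 9)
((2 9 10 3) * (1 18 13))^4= ((1 18 13)(2 9 10 3))^4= (1 18 13)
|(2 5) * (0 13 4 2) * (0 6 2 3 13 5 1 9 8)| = 21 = |(0 5 6 2 1 9 8)(3 13 4)|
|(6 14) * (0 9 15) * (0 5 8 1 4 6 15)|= 14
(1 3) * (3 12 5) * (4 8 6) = (1 12 5 3)(4 8 6) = [0, 12, 2, 1, 8, 3, 4, 7, 6, 9, 10, 11, 5]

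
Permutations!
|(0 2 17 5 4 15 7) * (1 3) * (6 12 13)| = 42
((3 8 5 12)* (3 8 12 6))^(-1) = (3 6 5 8 12)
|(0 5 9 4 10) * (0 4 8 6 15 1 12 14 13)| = |(0 5 9 8 6 15 1 12 14 13)(4 10)| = 10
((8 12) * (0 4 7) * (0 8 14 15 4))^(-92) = (4 14 8)(7 15 12)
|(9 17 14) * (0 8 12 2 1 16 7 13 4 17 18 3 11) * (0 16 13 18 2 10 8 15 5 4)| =30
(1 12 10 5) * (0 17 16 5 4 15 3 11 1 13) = [17, 12, 2, 11, 15, 13, 6, 7, 8, 9, 4, 1, 10, 0, 14, 3, 5, 16] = (0 17 16 5 13)(1 12 10 4 15 3 11)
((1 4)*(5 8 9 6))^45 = (1 4)(5 8 9 6)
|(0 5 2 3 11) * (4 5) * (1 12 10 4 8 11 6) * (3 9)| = |(0 8 11)(1 12 10 4 5 2 9 3 6)| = 9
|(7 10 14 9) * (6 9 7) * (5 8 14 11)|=|(5 8 14 7 10 11)(6 9)|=6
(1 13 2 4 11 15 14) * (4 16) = [0, 13, 16, 3, 11, 5, 6, 7, 8, 9, 10, 15, 12, 2, 1, 14, 4] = (1 13 2 16 4 11 15 14)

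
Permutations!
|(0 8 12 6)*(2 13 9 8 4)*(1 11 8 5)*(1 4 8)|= |(0 8 12 6)(1 11)(2 13 9 5 4)|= 20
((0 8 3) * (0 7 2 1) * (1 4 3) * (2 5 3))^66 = (8)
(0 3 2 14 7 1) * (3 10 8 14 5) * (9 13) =(0 10 8 14 7 1)(2 5 3)(9 13) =[10, 0, 5, 2, 4, 3, 6, 1, 14, 13, 8, 11, 12, 9, 7]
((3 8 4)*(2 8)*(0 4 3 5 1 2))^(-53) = (0 1 3 5 8 4 2)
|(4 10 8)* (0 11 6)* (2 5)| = |(0 11 6)(2 5)(4 10 8)| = 6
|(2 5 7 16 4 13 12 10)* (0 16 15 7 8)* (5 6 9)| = |(0 16 4 13 12 10 2 6 9 5 8)(7 15)| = 22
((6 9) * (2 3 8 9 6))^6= (2 8)(3 9)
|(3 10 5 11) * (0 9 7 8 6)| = 20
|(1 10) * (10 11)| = |(1 11 10)| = 3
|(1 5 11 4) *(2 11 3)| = 6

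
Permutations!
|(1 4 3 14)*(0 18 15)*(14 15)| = |(0 18 14 1 4 3 15)| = 7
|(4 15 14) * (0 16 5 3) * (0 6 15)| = |(0 16 5 3 6 15 14 4)| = 8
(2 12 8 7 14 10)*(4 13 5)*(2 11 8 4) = (2 12 4 13 5)(7 14 10 11 8) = [0, 1, 12, 3, 13, 2, 6, 14, 7, 9, 11, 8, 4, 5, 10]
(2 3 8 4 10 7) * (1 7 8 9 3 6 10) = (1 7 2 6 10 8 4)(3 9) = [0, 7, 6, 9, 1, 5, 10, 2, 4, 3, 8]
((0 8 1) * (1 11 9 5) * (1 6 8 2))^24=((0 2 1)(5 6 8 11 9))^24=(5 9 11 8 6)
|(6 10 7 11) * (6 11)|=|(11)(6 10 7)|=3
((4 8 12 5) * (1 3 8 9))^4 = (1 5 3 4 8 9 12) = ((1 3 8 12 5 4 9))^4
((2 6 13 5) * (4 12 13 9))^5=((2 6 9 4 12 13 5))^5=(2 13 4 6 5 12 9)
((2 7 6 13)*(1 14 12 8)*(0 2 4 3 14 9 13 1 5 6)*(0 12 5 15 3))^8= (0 5 7 1 8 13 3)(2 6 12 9 15 4 14)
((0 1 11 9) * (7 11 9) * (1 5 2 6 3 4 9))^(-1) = (0 9 4 3 6 2 5)(7 11)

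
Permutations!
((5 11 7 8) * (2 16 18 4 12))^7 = (2 18 12 16 4)(5 8 7 11) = ((2 16 18 4 12)(5 11 7 8))^7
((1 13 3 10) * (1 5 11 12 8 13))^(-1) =(3 13 8 12 11 5 10)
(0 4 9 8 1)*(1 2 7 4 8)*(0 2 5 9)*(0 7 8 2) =(0 2 8 5 9 1)(4 7) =[2, 0, 8, 3, 7, 9, 6, 4, 5, 1]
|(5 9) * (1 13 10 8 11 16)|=6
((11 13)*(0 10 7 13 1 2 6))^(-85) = ((0 10 7 13 11 1 2 6))^(-85) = (0 13 2 10 11 6 7 1)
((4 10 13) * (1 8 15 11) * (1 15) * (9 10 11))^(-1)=(1 8)(4 13 10 9 15 11)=((1 8)(4 11 15 9 10 13))^(-1)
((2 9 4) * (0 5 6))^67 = ((0 5 6)(2 9 4))^67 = (0 5 6)(2 9 4)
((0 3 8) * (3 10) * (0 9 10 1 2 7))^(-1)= (0 7 2 1)(3 10 9 8)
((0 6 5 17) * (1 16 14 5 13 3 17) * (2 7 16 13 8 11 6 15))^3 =(0 7 5 3 15 16 1 17 2 14 13)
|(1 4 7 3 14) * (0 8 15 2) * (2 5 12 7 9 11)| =|(0 8 15 5 12 7 3 14 1 4 9 11 2)| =13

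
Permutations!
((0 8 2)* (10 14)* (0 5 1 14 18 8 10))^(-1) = (0 14 1 5 2 8 18 10)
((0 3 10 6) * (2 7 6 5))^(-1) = (0 6 7 2 5 10 3)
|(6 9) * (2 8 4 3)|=|(2 8 4 3)(6 9)|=4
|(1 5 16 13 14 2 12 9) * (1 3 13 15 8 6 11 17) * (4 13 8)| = 15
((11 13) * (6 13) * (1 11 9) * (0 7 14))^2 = ((0 7 14)(1 11 6 13 9))^2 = (0 14 7)(1 6 9 11 13)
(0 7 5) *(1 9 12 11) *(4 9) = (0 7 5)(1 4 9 12 11) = [7, 4, 2, 3, 9, 0, 6, 5, 8, 12, 10, 1, 11]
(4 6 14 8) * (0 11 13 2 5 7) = (0 11 13 2 5 7)(4 6 14 8) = [11, 1, 5, 3, 6, 7, 14, 0, 4, 9, 10, 13, 12, 2, 8]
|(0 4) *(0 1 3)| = |(0 4 1 3)| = 4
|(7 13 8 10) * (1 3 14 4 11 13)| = 9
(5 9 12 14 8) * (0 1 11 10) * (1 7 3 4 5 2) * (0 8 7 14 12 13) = [14, 11, 1, 4, 5, 9, 6, 3, 2, 13, 8, 10, 12, 0, 7] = (0 14 7 3 4 5 9 13)(1 11 10 8 2)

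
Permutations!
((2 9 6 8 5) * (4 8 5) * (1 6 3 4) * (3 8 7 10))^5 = ((1 6 5 2 9 8)(3 4 7 10))^5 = (1 8 9 2 5 6)(3 4 7 10)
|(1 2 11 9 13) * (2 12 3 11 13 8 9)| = 6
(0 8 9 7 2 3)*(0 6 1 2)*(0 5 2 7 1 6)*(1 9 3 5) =(9)(0 8 3)(1 7)(2 5) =[8, 7, 5, 0, 4, 2, 6, 1, 3, 9]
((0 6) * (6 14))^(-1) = ((0 14 6))^(-1) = (0 6 14)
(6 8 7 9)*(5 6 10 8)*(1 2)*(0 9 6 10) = (0 9)(1 2)(5 10 8 7 6) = [9, 2, 1, 3, 4, 10, 5, 6, 7, 0, 8]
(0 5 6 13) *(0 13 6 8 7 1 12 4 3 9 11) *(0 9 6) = (13)(0 5 8 7 1 12 4 3 6)(9 11) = [5, 12, 2, 6, 3, 8, 0, 1, 7, 11, 10, 9, 4, 13]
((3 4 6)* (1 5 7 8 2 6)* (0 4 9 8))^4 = ((0 4 1 5 7)(2 6 3 9 8))^4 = (0 7 5 1 4)(2 8 9 3 6)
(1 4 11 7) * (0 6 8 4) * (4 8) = (0 6 4 11 7 1) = [6, 0, 2, 3, 11, 5, 4, 1, 8, 9, 10, 7]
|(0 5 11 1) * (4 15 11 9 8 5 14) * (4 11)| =|(0 14 11 1)(4 15)(5 9 8)| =12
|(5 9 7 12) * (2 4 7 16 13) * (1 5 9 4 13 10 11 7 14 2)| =|(1 5 4 14 2 13)(7 12 9 16 10 11)| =6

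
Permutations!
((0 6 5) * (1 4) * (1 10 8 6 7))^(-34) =((0 7 1 4 10 8 6 5))^(-34) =(0 6 10 1)(4 7 5 8)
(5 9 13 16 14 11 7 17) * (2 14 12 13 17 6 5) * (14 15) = (2 15 14 11 7 6 5 9 17)(12 13 16) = [0, 1, 15, 3, 4, 9, 5, 6, 8, 17, 10, 7, 13, 16, 11, 14, 12, 2]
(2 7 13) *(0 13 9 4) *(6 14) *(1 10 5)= (0 13 2 7 9 4)(1 10 5)(6 14)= [13, 10, 7, 3, 0, 1, 14, 9, 8, 4, 5, 11, 12, 2, 6]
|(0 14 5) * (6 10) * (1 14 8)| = |(0 8 1 14 5)(6 10)| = 10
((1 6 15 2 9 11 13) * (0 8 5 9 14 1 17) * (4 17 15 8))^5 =((0 4 17)(1 6 8 5 9 11 13 15 2 14))^5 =(0 17 4)(1 11)(2 5)(6 13)(8 15)(9 14)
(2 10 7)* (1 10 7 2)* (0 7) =(0 7 1 10 2) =[7, 10, 0, 3, 4, 5, 6, 1, 8, 9, 2]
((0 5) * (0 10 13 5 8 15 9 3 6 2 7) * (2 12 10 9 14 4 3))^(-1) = (0 7 2 9 5 13 10 12 6 3 4 14 15 8)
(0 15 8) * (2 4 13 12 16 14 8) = (0 15 2 4 13 12 16 14 8) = [15, 1, 4, 3, 13, 5, 6, 7, 0, 9, 10, 11, 16, 12, 8, 2, 14]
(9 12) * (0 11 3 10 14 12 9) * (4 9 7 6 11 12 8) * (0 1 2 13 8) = [12, 2, 13, 10, 9, 5, 11, 6, 4, 7, 14, 3, 1, 8, 0] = (0 12 1 2 13 8 4 9 7 6 11 3 10 14)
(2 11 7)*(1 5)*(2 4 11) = (1 5)(4 11 7) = [0, 5, 2, 3, 11, 1, 6, 4, 8, 9, 10, 7]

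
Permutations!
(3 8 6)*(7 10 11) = (3 8 6)(7 10 11) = [0, 1, 2, 8, 4, 5, 3, 10, 6, 9, 11, 7]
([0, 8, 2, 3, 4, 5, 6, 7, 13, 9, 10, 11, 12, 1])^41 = [0, 13, 2, 3, 4, 5, 6, 7, 1, 9, 10, 11, 12, 8]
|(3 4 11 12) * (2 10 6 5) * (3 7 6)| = |(2 10 3 4 11 12 7 6 5)| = 9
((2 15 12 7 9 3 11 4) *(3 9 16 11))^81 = ((2 15 12 7 16 11 4))^81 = (2 16 15 11 12 4 7)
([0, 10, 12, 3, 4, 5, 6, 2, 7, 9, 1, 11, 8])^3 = (1 10)(2 7 8 12)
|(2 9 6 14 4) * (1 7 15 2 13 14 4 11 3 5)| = 12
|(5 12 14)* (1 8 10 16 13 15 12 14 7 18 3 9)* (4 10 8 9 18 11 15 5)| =12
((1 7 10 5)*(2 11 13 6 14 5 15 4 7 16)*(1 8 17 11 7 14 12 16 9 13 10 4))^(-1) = (1 15 10 11 17 8 5 14 4 7 2 16 12 6 13 9)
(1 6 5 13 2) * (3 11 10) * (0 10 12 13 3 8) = (0 10 8)(1 6 5 3 11 12 13 2) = [10, 6, 1, 11, 4, 3, 5, 7, 0, 9, 8, 12, 13, 2]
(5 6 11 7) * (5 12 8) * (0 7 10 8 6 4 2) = [7, 1, 0, 3, 2, 4, 11, 12, 5, 9, 8, 10, 6] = (0 7 12 6 11 10 8 5 4 2)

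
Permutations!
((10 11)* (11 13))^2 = (10 11 13)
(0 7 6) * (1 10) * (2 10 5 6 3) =(0 7 3 2 10 1 5 6) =[7, 5, 10, 2, 4, 6, 0, 3, 8, 9, 1]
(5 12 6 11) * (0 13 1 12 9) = (0 13 1 12 6 11 5 9) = [13, 12, 2, 3, 4, 9, 11, 7, 8, 0, 10, 5, 6, 1]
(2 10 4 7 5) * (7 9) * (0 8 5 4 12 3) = (0 8 5 2 10 12 3)(4 9 7) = [8, 1, 10, 0, 9, 2, 6, 4, 5, 7, 12, 11, 3]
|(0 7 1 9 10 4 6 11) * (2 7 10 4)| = |(0 10 2 7 1 9 4 6 11)| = 9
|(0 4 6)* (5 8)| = |(0 4 6)(5 8)| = 6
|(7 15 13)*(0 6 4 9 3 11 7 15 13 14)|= 10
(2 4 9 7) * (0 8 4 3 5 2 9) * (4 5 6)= (0 8 5 2 3 6 4)(7 9)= [8, 1, 3, 6, 0, 2, 4, 9, 5, 7]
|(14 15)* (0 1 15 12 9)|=|(0 1 15 14 12 9)|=6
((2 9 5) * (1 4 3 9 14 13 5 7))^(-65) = ((1 4 3 9 7)(2 14 13 5))^(-65) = (2 5 13 14)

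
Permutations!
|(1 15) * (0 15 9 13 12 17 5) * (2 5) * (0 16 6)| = 11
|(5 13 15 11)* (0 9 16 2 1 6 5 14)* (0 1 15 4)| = |(0 9 16 2 15 11 14 1 6 5 13 4)| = 12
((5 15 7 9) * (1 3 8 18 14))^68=((1 3 8 18 14)(5 15 7 9))^68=(1 18 3 14 8)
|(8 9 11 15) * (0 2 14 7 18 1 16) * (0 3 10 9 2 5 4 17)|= 12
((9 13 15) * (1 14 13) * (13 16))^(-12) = (16)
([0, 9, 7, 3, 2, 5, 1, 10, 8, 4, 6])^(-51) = (1 10 2 9 6 7 4)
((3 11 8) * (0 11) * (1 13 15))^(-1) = (0 3 8 11)(1 15 13)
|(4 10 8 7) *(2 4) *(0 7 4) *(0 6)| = 12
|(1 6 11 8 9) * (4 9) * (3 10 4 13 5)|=|(1 6 11 8 13 5 3 10 4 9)|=10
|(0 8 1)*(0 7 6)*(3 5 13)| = |(0 8 1 7 6)(3 5 13)| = 15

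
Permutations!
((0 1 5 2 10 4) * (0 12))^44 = ((0 1 5 2 10 4 12))^44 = (0 5 10 12 1 2 4)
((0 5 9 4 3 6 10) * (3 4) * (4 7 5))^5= (0 3 7 10 9 4 6 5)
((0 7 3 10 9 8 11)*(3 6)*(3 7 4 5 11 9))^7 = ((0 4 5 11)(3 10)(6 7)(8 9))^7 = (0 11 5 4)(3 10)(6 7)(8 9)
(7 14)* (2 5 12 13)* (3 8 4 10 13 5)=(2 3 8 4 10 13)(5 12)(7 14)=[0, 1, 3, 8, 10, 12, 6, 14, 4, 9, 13, 11, 5, 2, 7]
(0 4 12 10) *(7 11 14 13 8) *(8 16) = (0 4 12 10)(7 11 14 13 16 8) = [4, 1, 2, 3, 12, 5, 6, 11, 7, 9, 0, 14, 10, 16, 13, 15, 8]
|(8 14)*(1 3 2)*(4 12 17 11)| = 12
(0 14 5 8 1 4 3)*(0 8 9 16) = [14, 4, 2, 8, 3, 9, 6, 7, 1, 16, 10, 11, 12, 13, 5, 15, 0] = (0 14 5 9 16)(1 4 3 8)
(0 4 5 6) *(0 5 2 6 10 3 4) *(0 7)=(0 7)(2 6 5 10 3 4)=[7, 1, 6, 4, 2, 10, 5, 0, 8, 9, 3]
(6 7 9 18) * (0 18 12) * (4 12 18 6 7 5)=(0 6 5 4 12)(7 9 18)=[6, 1, 2, 3, 12, 4, 5, 9, 8, 18, 10, 11, 0, 13, 14, 15, 16, 17, 7]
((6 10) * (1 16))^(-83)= (1 16)(6 10)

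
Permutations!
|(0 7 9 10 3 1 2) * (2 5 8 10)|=20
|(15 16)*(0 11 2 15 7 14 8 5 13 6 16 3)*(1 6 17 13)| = |(0 11 2 15 3)(1 6 16 7 14 8 5)(13 17)| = 70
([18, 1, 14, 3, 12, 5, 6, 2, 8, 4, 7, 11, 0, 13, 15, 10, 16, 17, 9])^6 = (0 18 9 4 12)(2 14 15 10 7)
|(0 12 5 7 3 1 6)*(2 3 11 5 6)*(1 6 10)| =|(0 12 10 1 2 3 6)(5 7 11)| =21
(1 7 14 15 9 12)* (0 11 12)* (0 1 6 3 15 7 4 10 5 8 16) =(0 11 12 6 3 15 9 1 4 10 5 8 16)(7 14) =[11, 4, 2, 15, 10, 8, 3, 14, 16, 1, 5, 12, 6, 13, 7, 9, 0]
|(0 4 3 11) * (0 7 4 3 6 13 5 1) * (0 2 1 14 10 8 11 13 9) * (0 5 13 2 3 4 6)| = |(0 4)(1 3 2)(5 14 10 8 11 7 6 9)| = 24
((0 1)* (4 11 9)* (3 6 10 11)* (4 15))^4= (3 9 6 15 10 4 11)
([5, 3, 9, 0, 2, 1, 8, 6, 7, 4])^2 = [1, 0, 4, 5, 9, 3, 7, 8, 6, 2]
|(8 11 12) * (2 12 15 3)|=6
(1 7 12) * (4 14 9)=(1 7 12)(4 14 9)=[0, 7, 2, 3, 14, 5, 6, 12, 8, 4, 10, 11, 1, 13, 9]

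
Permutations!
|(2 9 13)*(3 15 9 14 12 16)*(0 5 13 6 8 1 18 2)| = 33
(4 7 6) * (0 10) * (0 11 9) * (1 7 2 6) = (0 10 11 9)(1 7)(2 6 4) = [10, 7, 6, 3, 2, 5, 4, 1, 8, 0, 11, 9]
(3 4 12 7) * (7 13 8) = (3 4 12 13 8 7) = [0, 1, 2, 4, 12, 5, 6, 3, 7, 9, 10, 11, 13, 8]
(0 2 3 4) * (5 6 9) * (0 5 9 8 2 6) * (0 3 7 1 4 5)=(9)(0 6 8 2 7 1 4)(3 5)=[6, 4, 7, 5, 0, 3, 8, 1, 2, 9]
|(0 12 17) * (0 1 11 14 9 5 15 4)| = 10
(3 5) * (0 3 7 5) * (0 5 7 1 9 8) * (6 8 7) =[3, 9, 2, 5, 4, 1, 8, 6, 0, 7] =(0 3 5 1 9 7 6 8)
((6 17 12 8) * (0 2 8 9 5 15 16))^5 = (0 12)(2 9)(5 8)(6 15)(16 17) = ((0 2 8 6 17 12 9 5 15 16))^5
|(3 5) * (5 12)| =3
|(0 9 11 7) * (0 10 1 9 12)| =|(0 12)(1 9 11 7 10)| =10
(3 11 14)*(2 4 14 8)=(2 4 14 3 11 8)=[0, 1, 4, 11, 14, 5, 6, 7, 2, 9, 10, 8, 12, 13, 3]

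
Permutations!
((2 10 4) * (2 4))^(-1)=(2 10)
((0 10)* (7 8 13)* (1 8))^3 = ((0 10)(1 8 13 7))^3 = (0 10)(1 7 13 8)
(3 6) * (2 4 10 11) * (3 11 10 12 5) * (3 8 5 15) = (2 4 12 15 3 6 11)(5 8) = [0, 1, 4, 6, 12, 8, 11, 7, 5, 9, 10, 2, 15, 13, 14, 3]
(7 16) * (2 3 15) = (2 3 15)(7 16) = [0, 1, 3, 15, 4, 5, 6, 16, 8, 9, 10, 11, 12, 13, 14, 2, 7]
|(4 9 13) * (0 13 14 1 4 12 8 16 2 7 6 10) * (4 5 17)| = |(0 13 12 8 16 2 7 6 10)(1 5 17 4 9 14)| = 18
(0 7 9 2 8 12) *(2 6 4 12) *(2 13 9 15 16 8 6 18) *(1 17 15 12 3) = [7, 17, 6, 1, 3, 5, 4, 12, 13, 18, 10, 11, 0, 9, 14, 16, 8, 15, 2] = (0 7 12)(1 17 15 16 8 13 9 18 2 6 4 3)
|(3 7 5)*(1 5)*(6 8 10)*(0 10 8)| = 12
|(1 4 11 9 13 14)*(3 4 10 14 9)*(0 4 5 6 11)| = |(0 4)(1 10 14)(3 5 6 11)(9 13)| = 12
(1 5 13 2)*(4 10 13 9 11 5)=(1 4 10 13 2)(5 9 11)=[0, 4, 1, 3, 10, 9, 6, 7, 8, 11, 13, 5, 12, 2]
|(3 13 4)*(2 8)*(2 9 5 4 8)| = |(3 13 8 9 5 4)| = 6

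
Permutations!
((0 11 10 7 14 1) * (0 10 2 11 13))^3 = ((0 13)(1 10 7 14)(2 11))^3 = (0 13)(1 14 7 10)(2 11)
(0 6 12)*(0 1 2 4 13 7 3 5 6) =[0, 2, 4, 5, 13, 6, 12, 3, 8, 9, 10, 11, 1, 7] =(1 2 4 13 7 3 5 6 12)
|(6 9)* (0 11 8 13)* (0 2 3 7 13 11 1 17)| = |(0 1 17)(2 3 7 13)(6 9)(8 11)| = 12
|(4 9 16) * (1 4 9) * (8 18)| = 2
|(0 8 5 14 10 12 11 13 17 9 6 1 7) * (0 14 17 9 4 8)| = 36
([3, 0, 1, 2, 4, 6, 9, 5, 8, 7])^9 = (0 3 2 1)(5 6 9 7)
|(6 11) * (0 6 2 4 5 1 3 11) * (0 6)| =6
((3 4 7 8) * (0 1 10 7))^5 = (0 3 7 1 4 8 10)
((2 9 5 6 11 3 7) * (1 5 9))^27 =((1 5 6 11 3 7 2))^27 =(1 2 7 3 11 6 5)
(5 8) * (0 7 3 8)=(0 7 3 8 5)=[7, 1, 2, 8, 4, 0, 6, 3, 5]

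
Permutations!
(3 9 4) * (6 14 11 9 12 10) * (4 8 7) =(3 12 10 6 14 11 9 8 7 4) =[0, 1, 2, 12, 3, 5, 14, 4, 7, 8, 6, 9, 10, 13, 11]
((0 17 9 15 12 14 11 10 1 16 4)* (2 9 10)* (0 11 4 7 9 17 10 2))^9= ((0 10 1 16 7 9 15 12 14 4 11)(2 17))^9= (0 4 12 9 16 10 11 14 15 7 1)(2 17)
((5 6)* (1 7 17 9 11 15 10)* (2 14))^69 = ((1 7 17 9 11 15 10)(2 14)(5 6))^69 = (1 10 15 11 9 17 7)(2 14)(5 6)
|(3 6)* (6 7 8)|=4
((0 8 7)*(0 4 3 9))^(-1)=((0 8 7 4 3 9))^(-1)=(0 9 3 4 7 8)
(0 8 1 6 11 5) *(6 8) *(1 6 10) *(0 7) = (0 10 1 8 6 11 5 7) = [10, 8, 2, 3, 4, 7, 11, 0, 6, 9, 1, 5]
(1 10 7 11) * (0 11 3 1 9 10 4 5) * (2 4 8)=(0 11 9 10 7 3 1 8 2 4 5)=[11, 8, 4, 1, 5, 0, 6, 3, 2, 10, 7, 9]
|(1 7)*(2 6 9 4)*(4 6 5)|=6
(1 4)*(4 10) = (1 10 4) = [0, 10, 2, 3, 1, 5, 6, 7, 8, 9, 4]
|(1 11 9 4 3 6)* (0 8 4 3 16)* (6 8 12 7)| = 11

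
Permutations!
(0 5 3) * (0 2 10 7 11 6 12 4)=(0 5 3 2 10 7 11 6 12 4)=[5, 1, 10, 2, 0, 3, 12, 11, 8, 9, 7, 6, 4]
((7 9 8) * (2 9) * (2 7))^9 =(9)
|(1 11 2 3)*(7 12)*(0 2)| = 10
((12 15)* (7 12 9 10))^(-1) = (7 10 9 15 12)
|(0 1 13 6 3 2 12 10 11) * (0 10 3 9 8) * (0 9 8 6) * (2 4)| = 12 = |(0 1 13)(2 12 3 4)(6 8 9)(10 11)|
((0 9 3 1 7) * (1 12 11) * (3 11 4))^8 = ((0 9 11 1 7)(3 12 4))^8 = (0 1 9 7 11)(3 4 12)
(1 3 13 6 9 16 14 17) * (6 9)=(1 3 13 9 16 14 17)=[0, 3, 2, 13, 4, 5, 6, 7, 8, 16, 10, 11, 12, 9, 17, 15, 14, 1]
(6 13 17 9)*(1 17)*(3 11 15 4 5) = (1 17 9 6 13)(3 11 15 4 5) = [0, 17, 2, 11, 5, 3, 13, 7, 8, 6, 10, 15, 12, 1, 14, 4, 16, 9]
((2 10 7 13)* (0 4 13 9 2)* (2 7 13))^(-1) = (0 13 10 2 4)(7 9)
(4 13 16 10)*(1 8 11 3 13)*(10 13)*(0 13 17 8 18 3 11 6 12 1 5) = [13, 18, 2, 10, 5, 0, 12, 7, 6, 9, 4, 11, 1, 16, 14, 15, 17, 8, 3] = (0 13 16 17 8 6 12 1 18 3 10 4 5)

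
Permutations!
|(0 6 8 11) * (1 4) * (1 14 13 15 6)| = 9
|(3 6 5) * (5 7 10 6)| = |(3 5)(6 7 10)| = 6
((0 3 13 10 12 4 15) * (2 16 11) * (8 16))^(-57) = (0 15 4 12 10 13 3)(2 11 16 8)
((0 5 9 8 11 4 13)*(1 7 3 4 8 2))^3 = (0 2 3)(1 4 5)(7 13 9)(8 11)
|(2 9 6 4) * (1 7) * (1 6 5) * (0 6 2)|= 15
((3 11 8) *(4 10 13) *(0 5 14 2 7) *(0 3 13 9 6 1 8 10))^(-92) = (0 11 13 7 1 14 9)(2 6 5 10 4 3 8)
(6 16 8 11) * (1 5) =(1 5)(6 16 8 11) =[0, 5, 2, 3, 4, 1, 16, 7, 11, 9, 10, 6, 12, 13, 14, 15, 8]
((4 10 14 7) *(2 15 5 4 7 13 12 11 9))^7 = (2 12 10 15 11 14 5 9 13 4)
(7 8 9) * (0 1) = (0 1)(7 8 9) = [1, 0, 2, 3, 4, 5, 6, 8, 9, 7]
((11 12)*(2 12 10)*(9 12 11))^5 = (2 10 11)(9 12)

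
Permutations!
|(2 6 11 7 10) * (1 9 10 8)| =|(1 9 10 2 6 11 7 8)| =8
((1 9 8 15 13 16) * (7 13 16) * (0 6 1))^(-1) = (0 16 15 8 9 1 6)(7 13) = ((0 6 1 9 8 15 16)(7 13))^(-1)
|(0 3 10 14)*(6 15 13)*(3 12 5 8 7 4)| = |(0 12 5 8 7 4 3 10 14)(6 15 13)| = 9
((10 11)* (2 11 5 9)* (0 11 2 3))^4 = ((0 11 10 5 9 3))^4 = (0 9 10)(3 5 11)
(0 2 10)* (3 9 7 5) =(0 2 10)(3 9 7 5) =[2, 1, 10, 9, 4, 3, 6, 5, 8, 7, 0]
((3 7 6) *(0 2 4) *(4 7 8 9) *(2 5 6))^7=(9)(2 7)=((0 5 6 3 8 9 4)(2 7))^7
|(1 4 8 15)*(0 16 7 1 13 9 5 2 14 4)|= 8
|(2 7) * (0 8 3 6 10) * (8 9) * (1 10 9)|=12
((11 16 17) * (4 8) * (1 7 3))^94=(1 7 3)(11 16 17)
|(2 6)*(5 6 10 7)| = 5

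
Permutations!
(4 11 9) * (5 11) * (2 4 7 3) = [0, 1, 4, 2, 5, 11, 6, 3, 8, 7, 10, 9] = (2 4 5 11 9 7 3)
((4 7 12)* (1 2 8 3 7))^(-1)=(1 4 12 7 3 8 2)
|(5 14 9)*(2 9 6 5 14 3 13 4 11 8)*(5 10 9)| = 28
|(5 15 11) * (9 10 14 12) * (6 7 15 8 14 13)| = |(5 8 14 12 9 10 13 6 7 15 11)| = 11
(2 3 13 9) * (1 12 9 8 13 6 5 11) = (1 12 9 2 3 6 5 11)(8 13) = [0, 12, 3, 6, 4, 11, 5, 7, 13, 2, 10, 1, 9, 8]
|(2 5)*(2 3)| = |(2 5 3)| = 3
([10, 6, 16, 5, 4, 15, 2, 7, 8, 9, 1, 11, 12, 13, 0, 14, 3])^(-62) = [15, 0, 1, 2, 4, 16, 10, 7, 8, 9, 14, 11, 12, 13, 5, 3, 6]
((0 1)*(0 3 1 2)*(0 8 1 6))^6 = (8)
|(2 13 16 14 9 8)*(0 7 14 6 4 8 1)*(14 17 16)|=|(0 7 17 16 6 4 8 2 13 14 9 1)|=12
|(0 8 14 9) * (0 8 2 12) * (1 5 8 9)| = |(0 2 12)(1 5 8 14)| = 12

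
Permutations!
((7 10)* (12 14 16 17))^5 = (7 10)(12 14 16 17)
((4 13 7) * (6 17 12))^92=((4 13 7)(6 17 12))^92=(4 7 13)(6 12 17)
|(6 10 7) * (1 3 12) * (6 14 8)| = |(1 3 12)(6 10 7 14 8)| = 15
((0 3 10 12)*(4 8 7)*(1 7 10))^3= (0 7 10 3 4 12 1 8)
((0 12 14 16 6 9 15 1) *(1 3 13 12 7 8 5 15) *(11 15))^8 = (0 12 8 16 11 9 3)(1 13 7 14 5 6 15)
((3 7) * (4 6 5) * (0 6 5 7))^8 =(7)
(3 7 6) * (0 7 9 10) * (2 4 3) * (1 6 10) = (0 7 10)(1 6 2 4 3 9) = [7, 6, 4, 9, 3, 5, 2, 10, 8, 1, 0]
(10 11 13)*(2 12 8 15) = [0, 1, 12, 3, 4, 5, 6, 7, 15, 9, 11, 13, 8, 10, 14, 2] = (2 12 8 15)(10 11 13)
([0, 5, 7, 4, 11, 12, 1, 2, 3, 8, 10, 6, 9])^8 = [0, 6, 2, 8, 3, 1, 11, 7, 9, 12, 10, 4, 5]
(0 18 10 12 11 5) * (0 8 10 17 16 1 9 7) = (0 18 17 16 1 9 7)(5 8 10 12 11) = [18, 9, 2, 3, 4, 8, 6, 0, 10, 7, 12, 5, 11, 13, 14, 15, 1, 16, 17]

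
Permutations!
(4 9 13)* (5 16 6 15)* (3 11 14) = (3 11 14)(4 9 13)(5 16 6 15) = [0, 1, 2, 11, 9, 16, 15, 7, 8, 13, 10, 14, 12, 4, 3, 5, 6]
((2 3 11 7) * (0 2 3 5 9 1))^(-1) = (0 1 9 5 2)(3 7 11)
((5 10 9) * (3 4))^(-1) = (3 4)(5 9 10)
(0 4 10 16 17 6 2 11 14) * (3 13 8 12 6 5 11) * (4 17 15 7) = (0 17 5 11 14)(2 3 13 8 12 6)(4 10 16 15 7) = [17, 1, 3, 13, 10, 11, 2, 4, 12, 9, 16, 14, 6, 8, 0, 7, 15, 5]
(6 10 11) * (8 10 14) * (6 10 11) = [0, 1, 2, 3, 4, 5, 14, 7, 11, 9, 6, 10, 12, 13, 8] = (6 14 8 11 10)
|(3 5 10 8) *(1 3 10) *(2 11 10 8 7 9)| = 15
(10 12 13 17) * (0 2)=(0 2)(10 12 13 17)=[2, 1, 0, 3, 4, 5, 6, 7, 8, 9, 12, 11, 13, 17, 14, 15, 16, 10]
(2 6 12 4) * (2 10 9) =[0, 1, 6, 3, 10, 5, 12, 7, 8, 2, 9, 11, 4] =(2 6 12 4 10 9)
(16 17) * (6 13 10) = [0, 1, 2, 3, 4, 5, 13, 7, 8, 9, 6, 11, 12, 10, 14, 15, 17, 16] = (6 13 10)(16 17)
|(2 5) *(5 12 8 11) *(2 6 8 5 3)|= 7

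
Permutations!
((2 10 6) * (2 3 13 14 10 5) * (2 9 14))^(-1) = (2 13 3 6 10 14 9 5)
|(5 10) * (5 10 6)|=2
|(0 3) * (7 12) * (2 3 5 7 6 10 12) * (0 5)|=|(2 3 5 7)(6 10 12)|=12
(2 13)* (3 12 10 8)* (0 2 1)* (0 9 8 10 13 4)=(0 2 4)(1 9 8 3 12 13)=[2, 9, 4, 12, 0, 5, 6, 7, 3, 8, 10, 11, 13, 1]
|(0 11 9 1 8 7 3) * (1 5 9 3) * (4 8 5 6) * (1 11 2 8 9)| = |(0 2 8 7 11 3)(1 5)(4 9 6)| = 6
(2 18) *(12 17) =[0, 1, 18, 3, 4, 5, 6, 7, 8, 9, 10, 11, 17, 13, 14, 15, 16, 12, 2] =(2 18)(12 17)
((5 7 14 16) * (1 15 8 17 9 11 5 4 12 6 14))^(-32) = (17)(4 14 12 16 6) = ((1 15 8 17 9 11 5 7)(4 12 6 14 16))^(-32)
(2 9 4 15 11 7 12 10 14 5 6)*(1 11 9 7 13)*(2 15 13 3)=[0, 11, 7, 2, 13, 6, 15, 12, 8, 4, 14, 3, 10, 1, 5, 9]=(1 11 3 2 7 12 10 14 5 6 15 9 4 13)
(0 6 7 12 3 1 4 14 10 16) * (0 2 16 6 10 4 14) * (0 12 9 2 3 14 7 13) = (0 10 6 13)(1 7 9 2 16 3)(4 12 14) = [10, 7, 16, 1, 12, 5, 13, 9, 8, 2, 6, 11, 14, 0, 4, 15, 3]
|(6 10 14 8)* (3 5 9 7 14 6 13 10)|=9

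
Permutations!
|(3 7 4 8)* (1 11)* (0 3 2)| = |(0 3 7 4 8 2)(1 11)| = 6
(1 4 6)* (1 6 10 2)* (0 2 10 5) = (10)(0 2 1 4 5) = [2, 4, 1, 3, 5, 0, 6, 7, 8, 9, 10]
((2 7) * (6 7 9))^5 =((2 9 6 7))^5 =(2 9 6 7)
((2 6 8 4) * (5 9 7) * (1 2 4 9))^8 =((1 2 6 8 9 7 5))^8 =(1 2 6 8 9 7 5)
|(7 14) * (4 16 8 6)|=4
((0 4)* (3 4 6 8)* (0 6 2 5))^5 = (0 5 2)(3 4 6 8)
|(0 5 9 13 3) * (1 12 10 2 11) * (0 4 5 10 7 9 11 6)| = 36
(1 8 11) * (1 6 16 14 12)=(1 8 11 6 16 14 12)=[0, 8, 2, 3, 4, 5, 16, 7, 11, 9, 10, 6, 1, 13, 12, 15, 14]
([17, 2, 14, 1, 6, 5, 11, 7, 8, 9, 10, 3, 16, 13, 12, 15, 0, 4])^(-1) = [16, 3, 1, 11, 17, 5, 4, 7, 8, 9, 10, 6, 14, 13, 2, 15, 12, 0]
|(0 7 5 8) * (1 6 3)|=12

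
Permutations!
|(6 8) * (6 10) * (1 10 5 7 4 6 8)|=|(1 10 8 5 7 4 6)|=7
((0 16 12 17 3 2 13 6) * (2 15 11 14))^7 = ((0 16 12 17 3 15 11 14 2 13 6))^7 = (0 14 17 6 11 12 13 15 16 2 3)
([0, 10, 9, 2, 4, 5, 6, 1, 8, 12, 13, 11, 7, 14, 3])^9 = [0, 1, 2, 3, 4, 5, 6, 7, 8, 9, 10, 11, 12, 13, 14]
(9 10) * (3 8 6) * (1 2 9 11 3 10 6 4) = (1 2 9 6 10 11 3 8 4) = [0, 2, 9, 8, 1, 5, 10, 7, 4, 6, 11, 3]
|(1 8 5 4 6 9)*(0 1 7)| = |(0 1 8 5 4 6 9 7)| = 8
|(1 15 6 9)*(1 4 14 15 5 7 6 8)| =9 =|(1 5 7 6 9 4 14 15 8)|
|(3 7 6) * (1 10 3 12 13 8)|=8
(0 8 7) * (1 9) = (0 8 7)(1 9) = [8, 9, 2, 3, 4, 5, 6, 0, 7, 1]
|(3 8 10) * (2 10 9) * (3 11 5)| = 7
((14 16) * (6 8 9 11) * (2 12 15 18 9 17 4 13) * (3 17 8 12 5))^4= ((2 5 3 17 4 13)(6 12 15 18 9 11)(14 16))^4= (2 4 3)(5 13 17)(6 9 15)(11 18 12)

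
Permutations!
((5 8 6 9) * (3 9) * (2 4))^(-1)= (2 4)(3 6 8 5 9)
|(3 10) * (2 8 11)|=6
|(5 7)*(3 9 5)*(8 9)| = |(3 8 9 5 7)| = 5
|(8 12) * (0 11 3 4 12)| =6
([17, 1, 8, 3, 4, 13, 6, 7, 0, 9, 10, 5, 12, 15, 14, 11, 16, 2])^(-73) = [8, 1, 17, 3, 4, 11, 6, 7, 2, 9, 10, 15, 12, 5, 14, 13, 16, 0]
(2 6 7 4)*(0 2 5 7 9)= (0 2 6 9)(4 5 7)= [2, 1, 6, 3, 5, 7, 9, 4, 8, 0]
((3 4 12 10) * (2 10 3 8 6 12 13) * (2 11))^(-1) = (2 11 13 4 3 12 6 8 10)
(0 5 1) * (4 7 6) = (0 5 1)(4 7 6) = [5, 0, 2, 3, 7, 1, 4, 6]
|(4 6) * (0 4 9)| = 4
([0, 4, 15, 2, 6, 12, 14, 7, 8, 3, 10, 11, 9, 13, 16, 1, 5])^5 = (1 5 15 16 2 14 3 6 9 4 12)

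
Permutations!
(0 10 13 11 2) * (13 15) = (0 10 15 13 11 2) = [10, 1, 0, 3, 4, 5, 6, 7, 8, 9, 15, 2, 12, 11, 14, 13]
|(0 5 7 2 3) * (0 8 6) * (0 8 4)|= |(0 5 7 2 3 4)(6 8)|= 6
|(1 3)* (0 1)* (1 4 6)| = |(0 4 6 1 3)| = 5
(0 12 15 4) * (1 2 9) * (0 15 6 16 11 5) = (0 12 6 16 11 5)(1 2 9)(4 15) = [12, 2, 9, 3, 15, 0, 16, 7, 8, 1, 10, 5, 6, 13, 14, 4, 11]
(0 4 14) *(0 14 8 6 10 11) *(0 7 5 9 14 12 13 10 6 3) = (0 4 8 3)(5 9 14 12 13 10 11 7) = [4, 1, 2, 0, 8, 9, 6, 5, 3, 14, 11, 7, 13, 10, 12]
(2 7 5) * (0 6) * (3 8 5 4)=(0 6)(2 7 4 3 8 5)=[6, 1, 7, 8, 3, 2, 0, 4, 5]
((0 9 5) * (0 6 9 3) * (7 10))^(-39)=(0 3)(7 10)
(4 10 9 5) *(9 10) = (10)(4 9 5) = [0, 1, 2, 3, 9, 4, 6, 7, 8, 5, 10]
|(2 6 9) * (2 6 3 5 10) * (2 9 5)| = 4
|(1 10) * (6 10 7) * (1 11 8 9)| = 7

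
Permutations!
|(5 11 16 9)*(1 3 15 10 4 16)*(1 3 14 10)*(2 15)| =11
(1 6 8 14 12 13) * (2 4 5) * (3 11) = (1 6 8 14 12 13)(2 4 5)(3 11) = [0, 6, 4, 11, 5, 2, 8, 7, 14, 9, 10, 3, 13, 1, 12]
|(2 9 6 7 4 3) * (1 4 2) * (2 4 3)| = 10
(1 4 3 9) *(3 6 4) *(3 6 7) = [0, 6, 2, 9, 7, 5, 4, 3, 8, 1] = (1 6 4 7 3 9)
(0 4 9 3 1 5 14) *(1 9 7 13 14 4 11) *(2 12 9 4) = (0 11 1 5 2 12 9 3 4 7 13 14) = [11, 5, 12, 4, 7, 2, 6, 13, 8, 3, 10, 1, 9, 14, 0]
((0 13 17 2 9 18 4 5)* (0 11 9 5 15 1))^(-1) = (0 1 15 4 18 9 11 5 2 17 13)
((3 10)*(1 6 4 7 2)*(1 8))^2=((1 6 4 7 2 8)(3 10))^2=(10)(1 4 2)(6 7 8)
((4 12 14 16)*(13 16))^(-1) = (4 16 13 14 12)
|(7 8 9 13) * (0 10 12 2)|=|(0 10 12 2)(7 8 9 13)|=4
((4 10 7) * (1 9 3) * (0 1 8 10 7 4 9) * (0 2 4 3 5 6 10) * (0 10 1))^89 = (1 5 7 2 6 9 4)(3 10 8)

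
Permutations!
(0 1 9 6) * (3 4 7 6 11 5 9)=(0 1 3 4 7 6)(5 9 11)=[1, 3, 2, 4, 7, 9, 0, 6, 8, 11, 10, 5]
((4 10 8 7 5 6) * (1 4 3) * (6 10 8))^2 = (1 8 5 6)(3 4 7 10)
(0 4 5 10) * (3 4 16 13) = [16, 1, 2, 4, 5, 10, 6, 7, 8, 9, 0, 11, 12, 3, 14, 15, 13] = (0 16 13 3 4 5 10)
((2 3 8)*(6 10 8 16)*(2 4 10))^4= (16)(4 10 8)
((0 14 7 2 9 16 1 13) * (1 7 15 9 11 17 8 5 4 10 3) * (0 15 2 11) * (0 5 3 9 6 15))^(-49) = (0 8 16 5 13 17 9 2 1 11 10 14 3 7 4)(6 15)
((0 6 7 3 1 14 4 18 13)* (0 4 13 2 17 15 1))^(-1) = (0 3 7 6)(1 15 17 2 18 4 13 14)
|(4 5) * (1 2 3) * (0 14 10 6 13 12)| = 6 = |(0 14 10 6 13 12)(1 2 3)(4 5)|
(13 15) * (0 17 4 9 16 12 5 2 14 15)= (0 17 4 9 16 12 5 2 14 15 13)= [17, 1, 14, 3, 9, 2, 6, 7, 8, 16, 10, 11, 5, 0, 15, 13, 12, 4]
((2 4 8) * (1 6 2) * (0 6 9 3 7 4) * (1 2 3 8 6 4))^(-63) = ((0 4 6 3 7 1 9 8 2))^(-63) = (9)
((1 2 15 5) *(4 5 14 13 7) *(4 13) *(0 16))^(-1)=((0 16)(1 2 15 14 4 5)(7 13))^(-1)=(0 16)(1 5 4 14 15 2)(7 13)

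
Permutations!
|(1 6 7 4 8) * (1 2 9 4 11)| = |(1 6 7 11)(2 9 4 8)| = 4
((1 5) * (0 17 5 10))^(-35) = (17)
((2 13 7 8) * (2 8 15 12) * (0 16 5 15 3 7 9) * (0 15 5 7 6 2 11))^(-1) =(0 11 12 15 9 13 2 6 3 7 16)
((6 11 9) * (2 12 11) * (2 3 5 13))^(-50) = (2 5 6 11)(3 9 12 13) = ((2 12 11 9 6 3 5 13))^(-50)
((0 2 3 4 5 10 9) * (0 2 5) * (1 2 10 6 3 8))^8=(10)(0 3 5 4 6)(1 8 2)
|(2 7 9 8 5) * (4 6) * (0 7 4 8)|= 15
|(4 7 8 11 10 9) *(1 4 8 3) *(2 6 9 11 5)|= 20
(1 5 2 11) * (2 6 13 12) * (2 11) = (1 5 6 13 12 11) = [0, 5, 2, 3, 4, 6, 13, 7, 8, 9, 10, 1, 11, 12]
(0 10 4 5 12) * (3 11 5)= (0 10 4 3 11 5 12)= [10, 1, 2, 11, 3, 12, 6, 7, 8, 9, 4, 5, 0]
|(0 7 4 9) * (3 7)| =|(0 3 7 4 9)| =5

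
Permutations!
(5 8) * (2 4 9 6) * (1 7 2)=(1 7 2 4 9 6)(5 8)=[0, 7, 4, 3, 9, 8, 1, 2, 5, 6]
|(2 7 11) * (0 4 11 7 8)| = 5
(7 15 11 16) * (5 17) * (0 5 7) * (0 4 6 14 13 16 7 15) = (0 5 17 15 11 7)(4 6 14 13 16) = [5, 1, 2, 3, 6, 17, 14, 0, 8, 9, 10, 7, 12, 16, 13, 11, 4, 15]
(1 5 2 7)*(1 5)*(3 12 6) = (2 7 5)(3 12 6) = [0, 1, 7, 12, 4, 2, 3, 5, 8, 9, 10, 11, 6]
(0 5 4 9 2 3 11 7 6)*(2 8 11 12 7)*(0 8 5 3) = (0 3 12 7 6 8 11 2)(4 9 5) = [3, 1, 0, 12, 9, 4, 8, 6, 11, 5, 10, 2, 7]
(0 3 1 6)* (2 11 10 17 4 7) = [3, 6, 11, 1, 7, 5, 0, 2, 8, 9, 17, 10, 12, 13, 14, 15, 16, 4] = (0 3 1 6)(2 11 10 17 4 7)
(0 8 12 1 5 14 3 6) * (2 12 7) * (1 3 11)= [8, 5, 12, 6, 4, 14, 0, 2, 7, 9, 10, 1, 3, 13, 11]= (0 8 7 2 12 3 6)(1 5 14 11)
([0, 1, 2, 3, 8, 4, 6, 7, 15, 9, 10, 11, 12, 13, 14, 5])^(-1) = [0, 1, 2, 3, 5, 15, 6, 7, 4, 9, 10, 11, 12, 13, 14, 8]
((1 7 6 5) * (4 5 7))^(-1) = (1 5 4)(6 7)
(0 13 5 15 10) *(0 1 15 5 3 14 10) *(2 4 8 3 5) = (0 13 5 2 4 8 3 14 10 1 15) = [13, 15, 4, 14, 8, 2, 6, 7, 3, 9, 1, 11, 12, 5, 10, 0]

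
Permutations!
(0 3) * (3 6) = [6, 1, 2, 0, 4, 5, 3] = (0 6 3)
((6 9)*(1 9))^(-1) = (1 6 9)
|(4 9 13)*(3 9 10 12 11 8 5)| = |(3 9 13 4 10 12 11 8 5)| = 9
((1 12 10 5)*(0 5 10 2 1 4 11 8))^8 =((0 5 4 11 8)(1 12 2))^8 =(0 11 5 8 4)(1 2 12)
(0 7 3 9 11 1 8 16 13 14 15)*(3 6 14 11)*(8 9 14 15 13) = (0 7 6 15)(1 9 3 14 13 11)(8 16) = [7, 9, 2, 14, 4, 5, 15, 6, 16, 3, 10, 1, 12, 11, 13, 0, 8]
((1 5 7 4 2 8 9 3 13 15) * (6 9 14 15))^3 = (1 4 14 5 2 15 7 8)(3 9 6 13)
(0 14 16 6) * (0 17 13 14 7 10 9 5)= [7, 1, 2, 3, 4, 0, 17, 10, 8, 5, 9, 11, 12, 14, 16, 15, 6, 13]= (0 7 10 9 5)(6 17 13 14 16)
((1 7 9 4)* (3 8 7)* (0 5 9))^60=((0 5 9 4 1 3 8 7))^60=(0 1)(3 5)(4 7)(8 9)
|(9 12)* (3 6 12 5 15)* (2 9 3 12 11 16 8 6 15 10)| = 12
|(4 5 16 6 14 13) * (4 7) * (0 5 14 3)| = 20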